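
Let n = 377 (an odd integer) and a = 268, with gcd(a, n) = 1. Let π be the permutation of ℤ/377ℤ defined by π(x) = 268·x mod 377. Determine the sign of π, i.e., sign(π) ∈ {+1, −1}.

-1

Orbit of 239 under x↦268x: [239, 339, 372, 168, 161, 170, 320]… (length divides ord_377(268)).
Decompose π into cycles: lengths [28, 28, 28, 28, 28, 28, 28, 28, 28, 28, 28, 28, 7, 7, 7, 7, 4, 4, 4, 1] (20 cycles, including the fixed point 0).
With 20 cycles on 377 points, sign = (−1)^{377−20} = -1.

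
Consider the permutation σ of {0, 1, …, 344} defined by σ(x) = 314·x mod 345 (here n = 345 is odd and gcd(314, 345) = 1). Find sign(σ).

+1

Orbit of 271 under x↦314x: [271, 224, 301, 329, 151, 149, 211]… (length divides ord_345(314)).
π_314 has 23 disjoint cycles with lengths [22, 22, 22, 22, 22, 22, 22, 22, 22, 22, 22, 22, 22, 22, 22, 2, 2, 2, 2, 2, 2, 2, 1] on {0,…,344}.
345 − 23 = 322 transpositions; sign(π) = (−1)^322 = +1.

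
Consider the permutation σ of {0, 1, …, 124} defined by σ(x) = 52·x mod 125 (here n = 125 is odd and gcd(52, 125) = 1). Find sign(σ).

Start at x=119: 119 → 63 → 26 → 102 → 54 → 58 → 16 → … (one orbit).
The orbit structure of x ↦ 52x mod 125: 4 orbits of sizes [100, 20, 4, 1].
sign(π) = (−1)^{n − #cycles} = (−1)^{125−4} = (−1)^121 = -1.

-1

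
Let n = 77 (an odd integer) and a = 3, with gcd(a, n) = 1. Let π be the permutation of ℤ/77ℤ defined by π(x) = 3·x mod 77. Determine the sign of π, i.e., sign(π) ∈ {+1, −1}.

-1

Trace 31: π^k(31) = [31, 16, 48, 67, 47, 64, 38] for k=0..6.
Decompose π into cycles: lengths [30, 30, 6, 5, 5, 1] (6 cycles, including the fixed point 0).
6 cycles on 77: each ℓ→(−1)^(ℓ−1), product (−1)^71 = -1.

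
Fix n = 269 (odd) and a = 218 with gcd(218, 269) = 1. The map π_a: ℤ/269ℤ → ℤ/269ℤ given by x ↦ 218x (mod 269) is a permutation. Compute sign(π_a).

+1

Trace 80: π^k(80) = [80, 224, 143, 239, 185, 249, 213] for k=0..6.
Decompose π into cycles: lengths [67, 67, 67, 67, 1] (5 cycles, including the fixed point 0).
n − c = 269 − 5 = 264; sign = (−1)^264 = +1.
Zolotarev: (218|269) = +1, matching the cycle-count sign.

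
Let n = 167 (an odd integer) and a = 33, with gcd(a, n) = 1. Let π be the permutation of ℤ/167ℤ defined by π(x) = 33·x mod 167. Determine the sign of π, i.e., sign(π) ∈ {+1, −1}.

Trace 7: π^k(7) = [7, 64, 108, 57, 44, 116, 154] for k=0..6.
Decompose π into cycles: lengths [83, 83, 1] (3 cycles, including the fixed point 0).
167 − 3 = 164 transpositions; sign(π) = (−1)^164 = +1.
Via Zolotarev, sign(π_{33}) = (33|167) = +1.

+1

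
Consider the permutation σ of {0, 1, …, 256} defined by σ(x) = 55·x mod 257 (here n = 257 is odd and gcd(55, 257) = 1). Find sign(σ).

-1

Start at x=52: 52 → 33 → 16 → 109 → 84 → 251 → 184 → … (one orbit).
Decompose π into cycles: lengths [256, 1] (2 cycles, including the fixed point 0).
Σ(ℓ_i−1) = 257−2 = 255; sign = (−1)^255 = -1.
Zolotarev: (55|257) = -1, matching the cycle-count sign.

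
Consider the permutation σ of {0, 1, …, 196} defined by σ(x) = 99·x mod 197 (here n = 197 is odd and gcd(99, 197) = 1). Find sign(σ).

Trace 52: π^k(52) = [52, 26, 13, 105, 151, 174, 87] for k=0..6.
The orbit structure of x ↦ 99x mod 197: 2 orbits of sizes [196, 1].
2 cycles on 197: each ℓ→(−1)^(ℓ−1), product (−1)^195 = -1.
The Jacobi symbol (99|197) = -1 (Zolotarev) agrees.

-1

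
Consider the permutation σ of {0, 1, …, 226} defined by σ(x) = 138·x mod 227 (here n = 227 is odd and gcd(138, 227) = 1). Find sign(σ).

-1

Start at x=184: 184 → 195 → 124 → 87 → 202 → 182 → 146 → … (one orbit).
π_138 has 2 disjoint cycles with lengths [226, 1] on {0,…,226}.
With 2 cycles on 227 points, sign = (−1)^{227−2} = -1.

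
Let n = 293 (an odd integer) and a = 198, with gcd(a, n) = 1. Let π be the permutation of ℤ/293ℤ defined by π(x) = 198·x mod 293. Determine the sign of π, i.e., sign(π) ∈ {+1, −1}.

+1

Trace 9: π^k(9) = [9, 24, 64, 73, 97, 161, 234] for k=0..6.
The orbit structure of x ↦ 198x mod 293: 3 orbits of sizes [146, 146, 1].
3 cycles on 293: each ℓ→(−1)^(ℓ−1), product (−1)^290 = +1.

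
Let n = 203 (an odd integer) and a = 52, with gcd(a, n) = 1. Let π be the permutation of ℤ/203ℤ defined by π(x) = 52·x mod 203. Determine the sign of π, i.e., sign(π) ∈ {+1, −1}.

-1

Orbit of 94 under x↦52x: [94, 16, 20, 25, 82, 1, 52]… (length divides ord_203(52)).
Decompose π into cycles: lengths [42, 42, 42, 42, 7, 7, 7, 7, 6, 1] (10 cycles, including the fixed point 0).
10 cycles on 203: each ℓ→(−1)^(ℓ−1), product (−1)^193 = -1.
Check: (52/203) = -1 by Zolotarev.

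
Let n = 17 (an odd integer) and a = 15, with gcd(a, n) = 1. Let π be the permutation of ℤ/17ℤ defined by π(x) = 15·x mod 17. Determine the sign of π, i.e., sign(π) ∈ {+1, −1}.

Start at x=16: 16 → 2 → 13 → 8 → 1 → 15 → 4 → … (one orbit).
Cycle type of π: 8×2 + 1; total 3 cycles.
sign(π) = (−1)^{n − #cycles} = (−1)^{17−3} = (−1)^14 = +1.
(15|17)_J = +1 (Zolotarev's lemma cross-check).

+1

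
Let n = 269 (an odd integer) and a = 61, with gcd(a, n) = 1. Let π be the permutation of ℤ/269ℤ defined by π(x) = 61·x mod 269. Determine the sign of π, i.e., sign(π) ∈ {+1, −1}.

+1

Trace 258: π^k(258) = [258, 136, 226, 67, 52, 213, 81] for k=0..6.
Decompose π into cycles: lengths [67, 67, 67, 67, 1] (5 cycles, including the fixed point 0).
n − c = 269 − 5 = 264; sign = (−1)^264 = +1.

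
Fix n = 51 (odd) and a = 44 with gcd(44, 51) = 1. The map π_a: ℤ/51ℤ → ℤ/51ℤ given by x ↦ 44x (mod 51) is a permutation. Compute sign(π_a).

+1

Trace 25: π^k(25) = [25, 29, 1, 44, 49, 14, 4] for k=0..6.
Decompose π into cycles: lengths [16, 16, 16, 2, 1] (5 cycles, including the fixed point 0).
Σ(ℓ_i−1) = 51−5 = 46; sign = (−1)^46 = +1.
The Jacobi symbol (44|51) = +1 (Zolotarev) agrees.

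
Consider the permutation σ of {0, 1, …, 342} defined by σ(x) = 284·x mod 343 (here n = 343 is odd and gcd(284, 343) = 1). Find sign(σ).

+1

Trace 309: π^k(309) = [309, 291, 324, 92, 60, 233, 316] for k=0..6.
Decompose π into cycles: lengths [147, 147, 21, 21, 3, 3, 1] (7 cycles, including the fixed point 0).
Σ(ℓ_i−1) = 343−7 = 336; sign = (−1)^336 = +1.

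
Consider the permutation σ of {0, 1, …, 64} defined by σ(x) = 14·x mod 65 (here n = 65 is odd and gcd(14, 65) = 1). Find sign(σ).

Trace 14: π^k(14) = [14, 1] for k=0..1.
39 cycles of lengths [2, 2, 2, 2, 2, 2, 2, 2, 2, 2, 2, 2, 2, 2, 2, 2, 2, 2, 2, 2, 2, 2, 2, 2, 2, 2, 1, 1, 1, 1, 1, 1, 1, 1, 1, 1, 1, 1, 1].
With 39 cycles on 65 points, sign = (−1)^{65−39} = +1.

+1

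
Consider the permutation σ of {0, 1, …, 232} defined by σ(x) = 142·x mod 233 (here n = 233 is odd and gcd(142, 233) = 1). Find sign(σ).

+1

Orbit of 204 under x↦142x: [204, 76, 74, 23, 4, 102, 38]… (length divides ord_233(142)).
Cycle type of π: 29×8 + 1; total 9 cycles.
233 − 9 = 224 transpositions; sign(π) = (−1)^224 = +1.
Via Zolotarev, sign(π_{142}) = (142|233) = +1.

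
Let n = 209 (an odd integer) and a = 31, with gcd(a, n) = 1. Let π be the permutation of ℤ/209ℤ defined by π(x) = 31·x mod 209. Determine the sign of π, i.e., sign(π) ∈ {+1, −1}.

-1

Orbit of 126 under x↦31x: [126, 144, 75, 26, 179, 115, 12]… (length divides ord_209(31)).
π_31 has 12 disjoint cycles with lengths [30, 30, 30, 30, 30, 30, 6, 6, 6, 5, 5, 1] on {0,…,208}.
n − c = 209 − 12 = 197; sign = (−1)^197 = -1.
Via Zolotarev, sign(π_{31}) = (31|209) = -1.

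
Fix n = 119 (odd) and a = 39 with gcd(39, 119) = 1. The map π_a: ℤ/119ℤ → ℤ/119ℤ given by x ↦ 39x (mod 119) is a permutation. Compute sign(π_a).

-1

Trace 79: π^k(79) = [79, 106, 88, 100, 92, 18, 107] for k=0..6.
Decompose π into cycles: lengths [48, 48, 16, 3, 3, 1] (6 cycles, including the fixed point 0).
sign(π) = (−1)^{n − #cycles} = (−1)^{119−6} = (−1)^113 = -1.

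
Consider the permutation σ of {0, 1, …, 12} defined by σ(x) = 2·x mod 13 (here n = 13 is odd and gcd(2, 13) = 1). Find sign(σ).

Trace 8: π^k(8) = [8, 3, 6, 12, 11, 9, 5] for k=0..6.
The orbit structure of x ↦ 2x mod 13: 2 orbits of sizes [12, 1].
2 cycles on 13: each ℓ→(−1)^(ℓ−1), product (−1)^11 = -1.
Zolotarev: (2|13) = -1, matching the cycle-count sign.

-1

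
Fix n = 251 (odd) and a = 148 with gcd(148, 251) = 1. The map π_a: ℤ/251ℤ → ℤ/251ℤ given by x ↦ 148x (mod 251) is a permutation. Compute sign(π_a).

Trace 250: π^k(250) = [250, 103, 184, 124, 29, 25, 186] for k=0..6.
Cycle lengths of π_148 on ℤ/251ℤ: [250, 1]; 2 cycles in total.
Σ(ℓ_i−1) = 251−2 = 249; sign = (−1)^249 = -1.
Check: (148/251) = -1 by Zolotarev.

-1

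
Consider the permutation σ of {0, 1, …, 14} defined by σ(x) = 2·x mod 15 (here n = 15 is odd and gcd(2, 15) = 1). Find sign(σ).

Orbit of 4 under x↦2x: [4, 8, 1, 2]… (length divides ord_15(2)).
π_2 has 5 disjoint cycles with lengths [4, 4, 4, 2, 1] on {0,…,14}.
15 − 5 = 10 transpositions; sign(π) = (−1)^10 = +1.
Check: (2/15) = +1 by Zolotarev.

+1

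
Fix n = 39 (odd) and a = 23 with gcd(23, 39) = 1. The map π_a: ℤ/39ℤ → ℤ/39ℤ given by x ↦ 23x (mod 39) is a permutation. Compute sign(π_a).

Trace 17: π^k(17) = [17, 1, 23, 22, 38, 16] for k=0..5.
Cycle type of π: 6×6 + 2 + 1; total 8 cycles.
With 8 cycles on 39 points, sign = (−1)^{39−8} = -1.
Via Zolotarev, sign(π_{23}) = (23|39) = -1.

-1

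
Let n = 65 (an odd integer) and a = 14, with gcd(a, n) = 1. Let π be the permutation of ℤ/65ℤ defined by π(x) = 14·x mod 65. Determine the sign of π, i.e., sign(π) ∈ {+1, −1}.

Start at x=14: 14 → 1 → 14 (one orbit).
Cycle lengths of π_14 on ℤ/65ℤ: [2, 2, 2, 2, 2, 2, 2, 2, 2, 2, 2, 2, 2, 2, 2, 2, 2, 2, 2, 2, 2, 2, 2, 2, 2, 2, 1, 1, 1, 1, 1, 1, 1, 1, 1, 1, 1, 1, 1]; 39 cycles in total.
65 − 39 = 26 transpositions; sign(π) = (−1)^26 = +1.
(14|65)_J = +1 (Zolotarev's lemma cross-check).

+1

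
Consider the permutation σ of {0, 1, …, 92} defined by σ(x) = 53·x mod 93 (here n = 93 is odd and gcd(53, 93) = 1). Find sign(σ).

+1

Trace 40: π^k(40) = [40, 74, 16, 11, 25, 23, 10] for k=0..6.
Cycle type of π: 30×3 + 2 + 1; total 5 cycles.
Σ(ℓ_i−1) = 93−5 = 88; sign = (−1)^88 = +1.
Via Zolotarev, sign(π_{53}) = (53|93) = +1.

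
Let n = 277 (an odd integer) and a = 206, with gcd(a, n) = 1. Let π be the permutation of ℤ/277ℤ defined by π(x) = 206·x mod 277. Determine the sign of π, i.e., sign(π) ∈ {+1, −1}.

Orbit of 116 under x↦206x: [116, 74, 9, 192, 218, 34, 79]… (length divides ord_277(206)).
Cycle type of π: 138×2 + 1; total 3 cycles.
sign(π) = (−1)^{n − #cycles} = (−1)^{277−3} = (−1)^274 = +1.

+1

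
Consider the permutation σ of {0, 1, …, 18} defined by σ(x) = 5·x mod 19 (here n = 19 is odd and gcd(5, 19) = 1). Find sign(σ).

Trace 5: π^k(5) = [5, 6, 11, 17, 9, 7, 16] for k=0..6.
Decompose π into cycles: lengths [9, 9, 1] (3 cycles, including the fixed point 0).
n − c = 19 − 3 = 16; sign = (−1)^16 = +1.

+1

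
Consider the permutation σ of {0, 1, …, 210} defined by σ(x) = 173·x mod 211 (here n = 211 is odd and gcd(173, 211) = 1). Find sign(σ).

+1

Orbit of 179 under x↦173x: [179, 161, 1, 173, 178, 199, 34]… (length divides ord_211(173)).
Cycle type of π: 21×10 + 1; total 11 cycles.
With 11 cycles on 211 points, sign = (−1)^{211−11} = +1.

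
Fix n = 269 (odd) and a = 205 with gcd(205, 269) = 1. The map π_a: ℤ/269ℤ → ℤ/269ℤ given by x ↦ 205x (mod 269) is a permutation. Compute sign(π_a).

Orbit of 265 under x↦205x: [265, 256, 25, 14, 180, 47, 220]… (length divides ord_269(205)).
Cycle lengths of π_205 on ℤ/269ℤ: [67, 67, 67, 67, 1]; 5 cycles in total.
n − c = 269 − 5 = 264; sign = (−1)^264 = +1.
Zolotarev: (205|269) = +1, matching the cycle-count sign.

+1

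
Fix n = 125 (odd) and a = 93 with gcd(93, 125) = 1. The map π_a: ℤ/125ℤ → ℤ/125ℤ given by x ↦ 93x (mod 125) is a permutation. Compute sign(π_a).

Start at x=93: 93 → 24 → 107 → 76 → 68 → 74 → 7 → … (one orbit).
Cycle lengths of π_93 on ℤ/125ℤ: [20, 20, 20, 20, 20, 4, 4, 4, 4, 4, 4, 1]; 12 cycles in total.
sign(π) = (−1)^{n − #cycles} = (−1)^{125−12} = (−1)^113 = -1.
Via Zolotarev, sign(π_{93}) = (93|125) = -1.

-1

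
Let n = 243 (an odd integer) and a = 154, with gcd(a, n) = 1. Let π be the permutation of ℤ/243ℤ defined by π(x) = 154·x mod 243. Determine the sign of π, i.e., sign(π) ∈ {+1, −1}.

+1

Orbit of 163 under x↦154x: [163, 73, 64, 136, 46, 37, 109]… (length divides ord_243(154)).
π_154 has 27 disjoint cycles with lengths [27, 27, 27, 27, 27, 27, 9, 9, 9, 9, 9, 9, 3, 3, 3, 3, 3, 3, 1, 1, 1, 1, 1, 1, 1, 1, 1] on {0,…,242}.
n − c = 243 − 27 = 216; sign = (−1)^216 = +1.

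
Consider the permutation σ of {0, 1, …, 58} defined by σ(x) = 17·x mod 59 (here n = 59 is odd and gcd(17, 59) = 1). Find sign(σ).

+1

Trace 27: π^k(27) = [27, 46, 15, 19, 28, 4, 9] for k=0..6.
Cycle lengths of π_17 on ℤ/59ℤ: [29, 29, 1]; 3 cycles in total.
59 − 3 = 56 transpositions; sign(π) = (−1)^56 = +1.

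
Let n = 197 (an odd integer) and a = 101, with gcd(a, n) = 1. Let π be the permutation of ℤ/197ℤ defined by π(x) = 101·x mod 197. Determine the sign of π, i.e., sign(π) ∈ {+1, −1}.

Trace 24: π^k(24) = [24, 60, 150, 178, 51, 29, 171] for k=0..6.
Cycle lengths of π_101 on ℤ/197ℤ: [49, 49, 49, 49, 1]; 5 cycles in total.
197 − 5 = 192 transpositions; sign(π) = (−1)^192 = +1.
Via Zolotarev, sign(π_{101}) = (101|197) = +1.

+1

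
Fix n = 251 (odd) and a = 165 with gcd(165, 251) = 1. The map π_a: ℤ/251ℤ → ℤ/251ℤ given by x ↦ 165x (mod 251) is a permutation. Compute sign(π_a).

-1

Orbit of 228 under x↦165x: [228, 221, 70, 4, 158, 217, 163]… (length divides ord_251(165)).
2 cycles of lengths [250, 1].
Σ(ℓ_i−1) = 251−2 = 249; sign = (−1)^249 = -1.
Zolotarev: (165|251) = -1, matching the cycle-count sign.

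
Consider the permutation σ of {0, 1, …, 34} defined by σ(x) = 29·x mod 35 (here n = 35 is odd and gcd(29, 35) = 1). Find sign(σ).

Orbit of 29 under x↦29x: [29, 1]… (length divides ord_35(29)).
Cycle type of π: 2×14 + 1×7; total 21 cycles.
Σ(ℓ_i−1) = 35−21 = 14; sign = (−1)^14 = +1.

+1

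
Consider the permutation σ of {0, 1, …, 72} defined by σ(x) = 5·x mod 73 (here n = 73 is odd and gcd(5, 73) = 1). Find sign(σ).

-1

Start at x=4: 4 → 20 → 27 → 62 → 18 → 17 → 12 → … (one orbit).
Cycle type of π: 72 + 1; total 2 cycles.
73 − 2 = 71 transpositions; sign(π) = (−1)^71 = -1.
The Jacobi symbol (5|73) = -1 (Zolotarev) agrees.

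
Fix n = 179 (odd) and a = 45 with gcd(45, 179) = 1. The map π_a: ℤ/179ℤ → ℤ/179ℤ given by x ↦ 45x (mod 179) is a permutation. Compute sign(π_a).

+1

Trace 81: π^k(81) = [81, 65, 61, 60, 15, 138, 124] for k=0..6.
The orbit structure of x ↦ 45x mod 179: 3 orbits of sizes [89, 89, 1].
sign(π) = (−1)^{n − #cycles} = (−1)^{179−3} = (−1)^176 = +1.
The Jacobi symbol (45|179) = +1 (Zolotarev) agrees.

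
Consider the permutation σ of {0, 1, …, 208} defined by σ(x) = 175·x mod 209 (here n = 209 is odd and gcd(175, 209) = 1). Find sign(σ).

Trace 100: π^k(100) = [100, 153, 23, 54, 45, 142, 188] for k=0..6.
Decompose π into cycles: lengths [18, 18, 18, 18, 18, 18, 18, 18, 18, 18, 9, 9, 2, 2, 2, 2, 2, 1] (18 cycles, including the fixed point 0).
sign(π) = (−1)^{n − #cycles} = (−1)^{209−18} = (−1)^191 = -1.
Via Zolotarev, sign(π_{175}) = (175|209) = -1.

-1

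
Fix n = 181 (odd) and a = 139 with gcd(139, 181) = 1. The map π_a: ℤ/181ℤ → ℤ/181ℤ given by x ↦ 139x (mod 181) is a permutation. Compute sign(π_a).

+1

Trace 180: π^k(180) = [180, 42, 46, 59, 56, 1, 139] for k=0..6.
Cycle type of π: 10×18 + 1; total 19 cycles.
181 − 19 = 162 transpositions; sign(π) = (−1)^162 = +1.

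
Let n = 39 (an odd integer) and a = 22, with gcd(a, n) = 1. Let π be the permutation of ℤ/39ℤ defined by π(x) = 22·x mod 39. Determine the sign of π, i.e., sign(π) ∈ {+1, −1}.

Start at x=22: 22 → 16 → 1 → 22 (one orbit).
Decompose π into cycles: lengths [3, 3, 3, 3, 3, 3, 3, 3, 3, 3, 3, 3, 1, 1, 1] (15 cycles, including the fixed point 0).
n − c = 39 − 15 = 24; sign = (−1)^24 = +1.
(22|39)_J = +1 (Zolotarev's lemma cross-check).

+1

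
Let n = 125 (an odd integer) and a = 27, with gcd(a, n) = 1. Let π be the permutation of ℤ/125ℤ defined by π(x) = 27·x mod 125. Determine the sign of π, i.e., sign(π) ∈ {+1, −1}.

Trace 124: π^k(124) = [124, 98, 21, 67, 59, 93, 11] for k=0..6.
Decompose π into cycles: lengths [100, 20, 4, 1] (4 cycles, including the fixed point 0).
4 cycles on 125: each ℓ→(−1)^(ℓ−1), product (−1)^121 = -1.
Zolotarev: (27|125) = -1, matching the cycle-count sign.

-1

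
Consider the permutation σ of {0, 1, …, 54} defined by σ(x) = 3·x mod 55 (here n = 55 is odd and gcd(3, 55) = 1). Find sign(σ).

Orbit of 48 under x↦3x: [48, 34, 47, 31, 38, 4, 12]… (length divides ord_55(3)).
6 cycles of lengths [20, 20, 5, 5, 4, 1].
6 cycles on 55: each ℓ→(−1)^(ℓ−1), product (−1)^49 = -1.
(3|55)_J = -1 (Zolotarev's lemma cross-check).

-1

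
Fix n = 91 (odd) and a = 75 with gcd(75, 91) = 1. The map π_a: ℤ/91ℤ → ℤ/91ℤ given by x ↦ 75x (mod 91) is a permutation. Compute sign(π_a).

Start at x=1: 1 → 75 → 74 → 90 → 16 → 17 → 1 (one orbit).
π_75 has 16 disjoint cycles with lengths [6, 6, 6, 6, 6, 6, 6, 6, 6, 6, 6, 6, 6, 6, 6, 1] on {0,…,90}.
91 − 16 = 75 transpositions; sign(π) = (−1)^75 = -1.
Check: (75/91) = -1 by Zolotarev.

-1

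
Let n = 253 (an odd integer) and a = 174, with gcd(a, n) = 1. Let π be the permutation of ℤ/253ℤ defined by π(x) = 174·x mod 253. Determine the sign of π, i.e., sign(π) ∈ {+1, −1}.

Start at x=246: 246 → 47 → 82 → 100 → 196 → 202 → 234 → … (one orbit).
The orbit structure of x ↦ 174x mod 253: 9 orbits of sizes [55, 55, 55, 55, 11, 11, 5, 5, 1].
9 cycles on 253: each ℓ→(−1)^(ℓ−1), product (−1)^244 = +1.
The Jacobi symbol (174|253) = +1 (Zolotarev) agrees.

+1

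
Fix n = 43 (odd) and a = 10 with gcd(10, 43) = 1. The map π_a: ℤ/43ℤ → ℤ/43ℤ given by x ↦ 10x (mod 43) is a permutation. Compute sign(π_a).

+1

Orbit of 16 under x↦10x: [16, 31, 9, 4, 40, 13, 1]… (length divides ord_43(10)).
3 cycles of lengths [21, 21, 1].
Σ(ℓ_i−1) = 43−3 = 40; sign = (−1)^40 = +1.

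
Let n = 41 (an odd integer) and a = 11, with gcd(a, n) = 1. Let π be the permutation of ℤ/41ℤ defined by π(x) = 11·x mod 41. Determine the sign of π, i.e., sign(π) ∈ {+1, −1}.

-1

Trace 5: π^k(5) = [5, 14, 31, 13, 20, 15, 1] for k=0..6.
Cycle lengths of π_11 on ℤ/41ℤ: [40, 1]; 2 cycles in total.
2 cycles on 41: each ℓ→(−1)^(ℓ−1), product (−1)^39 = -1.
(11|41)_J = -1 (Zolotarev's lemma cross-check).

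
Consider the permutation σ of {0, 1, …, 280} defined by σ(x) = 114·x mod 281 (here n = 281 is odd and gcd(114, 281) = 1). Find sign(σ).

Trace 2: π^k(2) = [2, 228, 140, 224, 246, 225, 79] for k=0..6.
Cycle type of π: 140×2 + 1; total 3 cycles.
n − c = 281 − 3 = 278; sign = (−1)^278 = +1.

+1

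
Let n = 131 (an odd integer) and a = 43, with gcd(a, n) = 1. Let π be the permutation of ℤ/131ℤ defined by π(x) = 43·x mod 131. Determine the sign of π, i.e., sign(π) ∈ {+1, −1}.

+1

Orbit of 84 under x↦43x: [84, 75, 81, 77, 36, 107, 16]… (length divides ord_131(43)).
Cycle type of π: 65×2 + 1; total 3 cycles.
131 − 3 = 128 transpositions; sign(π) = (−1)^128 = +1.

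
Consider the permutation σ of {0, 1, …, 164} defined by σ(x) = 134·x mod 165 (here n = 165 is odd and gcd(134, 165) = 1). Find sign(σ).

+1

Orbit of 91 under x↦134x: [91, 149, 1, 134, 136, 74, 16]… (length divides ord_165(134)).
23 cycles of lengths [10, 10, 10, 10, 10, 10, 10, 10, 10, 10, 10, 10, 10, 10, 10, 2, 2, 2, 2, 2, 2, 2, 1].
Σ(ℓ_i−1) = 165−23 = 142; sign = (−1)^142 = +1.
Check: (134/165) = +1 by Zolotarev.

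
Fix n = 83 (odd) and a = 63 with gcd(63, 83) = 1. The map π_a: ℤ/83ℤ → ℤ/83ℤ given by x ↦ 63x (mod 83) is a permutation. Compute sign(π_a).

+1

Orbit of 70 under x↦63x: [70, 11, 29, 1, 63, 68, 51]… (length divides ord_83(63)).
Cycle type of π: 41×2 + 1; total 3 cycles.
sign(π) = (−1)^{n − #cycles} = (−1)^{83−3} = (−1)^80 = +1.
(63|83)_J = +1 (Zolotarev's lemma cross-check).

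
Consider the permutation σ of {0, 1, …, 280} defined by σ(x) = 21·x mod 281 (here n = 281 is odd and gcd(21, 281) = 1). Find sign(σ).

-1

Orbit of 175 under x↦21x: [175, 22, 181, 148, 17, 76, 191]… (length divides ord_281(21)).
Cycle type of π: 280 + 1; total 2 cycles.
With 2 cycles on 281 points, sign = (−1)^{281−2} = -1.
The Jacobi symbol (21|281) = -1 (Zolotarev) agrees.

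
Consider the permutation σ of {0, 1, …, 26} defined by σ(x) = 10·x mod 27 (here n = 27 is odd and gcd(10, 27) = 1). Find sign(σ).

Orbit of 1 under x↦10x: [1, 10, 19]… (length divides ord_27(10)).
15 cycles of lengths [3, 3, 3, 3, 3, 3, 1, 1, 1, 1, 1, 1, 1, 1, 1].
With 15 cycles on 27 points, sign = (−1)^{27−15} = +1.
The Jacobi symbol (10|27) = +1 (Zolotarev) agrees.

+1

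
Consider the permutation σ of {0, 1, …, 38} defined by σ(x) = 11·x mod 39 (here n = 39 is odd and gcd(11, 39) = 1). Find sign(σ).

+1

Trace 4: π^k(4) = [4, 5, 16, 20, 25, 2, 22] for k=0..6.
Cycle type of π: 12×3 + 2 + 1; total 5 cycles.
n − c = 39 − 5 = 34; sign = (−1)^34 = +1.
Zolotarev: (11|39) = +1, matching the cycle-count sign.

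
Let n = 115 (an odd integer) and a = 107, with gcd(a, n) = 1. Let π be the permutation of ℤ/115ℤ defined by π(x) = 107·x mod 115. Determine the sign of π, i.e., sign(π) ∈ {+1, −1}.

+1

Trace 68: π^k(68) = [68, 31, 97, 29, 113, 16, 102] for k=0..6.
π_107 has 5 disjoint cycles with lengths [44, 44, 22, 4, 1] on {0,…,114}.
With 5 cycles on 115 points, sign = (−1)^{115−5} = +1.
Check: (107/115) = +1 by Zolotarev.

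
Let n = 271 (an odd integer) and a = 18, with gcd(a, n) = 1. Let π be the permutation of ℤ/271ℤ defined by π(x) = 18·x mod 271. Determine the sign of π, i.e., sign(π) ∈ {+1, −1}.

Start at x=250: 250 → 164 → 242 → 20 → 89 → 247 → 110 → … (one orbit).
π_18 has 3 disjoint cycles with lengths [135, 135, 1] on {0,…,270}.
With 3 cycles on 271 points, sign = (−1)^{271−3} = +1.

+1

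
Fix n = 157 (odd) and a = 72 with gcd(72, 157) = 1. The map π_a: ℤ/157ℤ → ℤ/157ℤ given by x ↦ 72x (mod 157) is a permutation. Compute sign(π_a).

-1

Orbit of 147 under x↦72x: [147, 65, 127, 38, 67, 114, 44]… (length divides ord_157(72)).
Decompose π into cycles: lengths [156, 1] (2 cycles, including the fixed point 0).
With 2 cycles on 157 points, sign = (−1)^{157−2} = -1.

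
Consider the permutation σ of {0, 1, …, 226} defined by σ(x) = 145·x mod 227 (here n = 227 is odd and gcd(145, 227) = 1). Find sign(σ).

-1

Trace 5: π^k(5) = [5, 44, 24, 75, 206, 133, 217] for k=0..6.
Cycle lengths of π_145 on ℤ/227ℤ: [226, 1]; 2 cycles in total.
2 cycles on 227: each ℓ→(−1)^(ℓ−1), product (−1)^225 = -1.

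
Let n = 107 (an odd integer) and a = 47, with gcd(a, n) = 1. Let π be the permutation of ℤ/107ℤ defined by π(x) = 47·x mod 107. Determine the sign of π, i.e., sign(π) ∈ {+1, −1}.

Orbit of 47 under x↦47x: [47, 69, 33, 53, 30, 19, 37]… (length divides ord_107(47)).
Cycle lengths of π_47 on ℤ/107ℤ: [53, 53, 1]; 3 cycles in total.
3 cycles on 107: each ℓ→(−1)^(ℓ−1), product (−1)^104 = +1.
The Jacobi symbol (47|107) = +1 (Zolotarev) agrees.

+1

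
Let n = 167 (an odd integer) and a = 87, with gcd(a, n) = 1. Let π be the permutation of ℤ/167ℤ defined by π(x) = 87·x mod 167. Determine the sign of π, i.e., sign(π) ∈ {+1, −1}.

Trace 32: π^k(32) = [32, 112, 58, 36, 126, 107, 124] for k=0..6.
Decompose π into cycles: lengths [83, 83, 1] (3 cycles, including the fixed point 0).
n − c = 167 − 3 = 164; sign = (−1)^164 = +1.

+1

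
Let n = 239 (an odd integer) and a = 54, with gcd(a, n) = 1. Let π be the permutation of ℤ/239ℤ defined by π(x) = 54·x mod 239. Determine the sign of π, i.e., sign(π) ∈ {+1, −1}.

Start at x=58: 58 → 25 → 155 → 5 → 31 → 1 → 54 → … (one orbit).
Decompose π into cycles: lengths [119, 119, 1] (3 cycles, including the fixed point 0).
239 − 3 = 236 transpositions; sign(π) = (−1)^236 = +1.

+1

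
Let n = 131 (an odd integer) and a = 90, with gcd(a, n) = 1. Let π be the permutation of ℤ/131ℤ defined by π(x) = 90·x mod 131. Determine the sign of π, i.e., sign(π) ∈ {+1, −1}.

-1

Orbit of 108 under x↦90x: [108, 26, 113, 83, 3, 8, 65]… (length divides ord_131(90)).
2 cycles of lengths [130, 1].
With 2 cycles on 131 points, sign = (−1)^{131−2} = -1.
Check: (90/131) = -1 by Zolotarev.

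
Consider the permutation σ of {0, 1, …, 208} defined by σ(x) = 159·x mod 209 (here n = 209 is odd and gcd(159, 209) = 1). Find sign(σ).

Trace 191: π^k(191) = [191, 64, 144, 115, 102, 125, 20] for k=0..6.
π_159 has 21 disjoint cycles with lengths [15, 15, 15, 15, 15, 15, 15, 15, 15, 15, 15, 15, 5, 5, 3, 3, 3, 3, 3, 3, 1] on {0,…,208}.
209 − 21 = 188 transpositions; sign(π) = (−1)^188 = +1.

+1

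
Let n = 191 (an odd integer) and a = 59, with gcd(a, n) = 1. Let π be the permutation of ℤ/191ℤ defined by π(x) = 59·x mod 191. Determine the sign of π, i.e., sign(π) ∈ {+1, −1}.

Trace 96: π^k(96) = [96, 125, 117, 27, 65, 15, 121] for k=0..6.
The orbit structure of x ↦ 59x mod 191: 3 orbits of sizes [95, 95, 1].
191 − 3 = 188 transpositions; sign(π) = (−1)^188 = +1.
Zolotarev: (59|191) = +1, matching the cycle-count sign.

+1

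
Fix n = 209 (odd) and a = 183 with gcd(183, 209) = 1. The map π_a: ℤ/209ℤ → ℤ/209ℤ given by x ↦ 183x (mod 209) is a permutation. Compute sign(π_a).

+1

Trace 65: π^k(65) = [65, 191, 50, 163, 151, 45, 84] for k=0..6.
Decompose π into cycles: lengths [30, 30, 30, 30, 30, 30, 10, 6, 6, 6, 1] (11 cycles, including the fixed point 0).
209 − 11 = 198 transpositions; sign(π) = (−1)^198 = +1.
Zolotarev: (183|209) = +1, matching the cycle-count sign.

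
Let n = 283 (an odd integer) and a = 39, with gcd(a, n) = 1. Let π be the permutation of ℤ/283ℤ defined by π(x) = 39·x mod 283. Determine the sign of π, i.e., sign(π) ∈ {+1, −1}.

-1

Orbit of 168 under x↦39x: [168, 43, 262, 30, 38, 67, 66]… (length divides ord_283(39)).
Decompose π into cycles: lengths [94, 94, 94, 1] (4 cycles, including the fixed point 0).
4 cycles on 283: each ℓ→(−1)^(ℓ−1), product (−1)^279 = -1.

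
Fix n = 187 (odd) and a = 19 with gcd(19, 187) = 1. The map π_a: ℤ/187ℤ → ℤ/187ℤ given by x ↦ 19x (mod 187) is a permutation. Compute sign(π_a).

-1

Orbit of 172 under x↦19x: [172, 89, 8, 152, 83, 81, 43]… (length divides ord_187(19)).
Cycle lengths of π_19 on ℤ/187ℤ: [40, 40, 40, 40, 10, 8, 8, 1]; 8 cycles in total.
Σ(ℓ_i−1) = 187−8 = 179; sign = (−1)^179 = -1.
Via Zolotarev, sign(π_{19}) = (19|187) = -1.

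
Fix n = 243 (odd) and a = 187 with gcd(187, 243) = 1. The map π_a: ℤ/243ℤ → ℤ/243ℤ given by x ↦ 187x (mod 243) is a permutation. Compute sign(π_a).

+1

Orbit of 37 under x↦187x: [37, 115, 121, 28, 133, 85, 100]… (length divides ord_243(187)).
Cycle type of π: 81×2 + 27×2 + 9×2 + 3×2 + 1×3; total 11 cycles.
243 − 11 = 232 transpositions; sign(π) = (−1)^232 = +1.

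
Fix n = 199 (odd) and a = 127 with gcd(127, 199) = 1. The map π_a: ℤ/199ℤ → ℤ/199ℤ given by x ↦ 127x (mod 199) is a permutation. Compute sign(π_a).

Start at x=83: 83 → 193 → 34 → 139 → 141 → 196 → 17 → … (one orbit).
Cycle lengths of π_127 on ℤ/199ℤ: [198, 1]; 2 cycles in total.
n − c = 199 − 2 = 197; sign = (−1)^197 = -1.
The Jacobi symbol (127|199) = -1 (Zolotarev) agrees.

-1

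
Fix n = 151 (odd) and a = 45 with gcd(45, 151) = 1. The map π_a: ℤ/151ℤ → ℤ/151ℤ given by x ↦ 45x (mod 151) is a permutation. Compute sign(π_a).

+1

Trace 85: π^k(85) = [85, 50, 136, 80, 127, 128, 22] for k=0..6.
π_45 has 3 disjoint cycles with lengths [75, 75, 1] on {0,…,150}.
n − c = 151 − 3 = 148; sign = (−1)^148 = +1.
(45|151)_J = +1 (Zolotarev's lemma cross-check).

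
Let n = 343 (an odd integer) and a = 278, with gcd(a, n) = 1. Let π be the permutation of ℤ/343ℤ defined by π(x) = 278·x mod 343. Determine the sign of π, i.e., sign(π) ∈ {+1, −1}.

Orbit of 173 under x↦278x: [173, 74, 335, 177, 157, 85, 306]… (length divides ord_343(278)).
Cycle lengths of π_278 on ℤ/343ℤ: [294, 42, 6, 1]; 4 cycles in total.
4 cycles on 343: each ℓ→(−1)^(ℓ−1), product (−1)^339 = -1.
The Jacobi symbol (278|343) = -1 (Zolotarev) agrees.

-1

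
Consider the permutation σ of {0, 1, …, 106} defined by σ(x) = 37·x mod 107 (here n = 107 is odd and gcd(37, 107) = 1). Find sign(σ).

+1

Start at x=49: 49 → 101 → 99 → 25 → 69 → 92 → 87 → … (one orbit).
Cycle lengths of π_37 on ℤ/107ℤ: [53, 53, 1]; 3 cycles in total.
sign(π) = (−1)^{n − #cycles} = (−1)^{107−3} = (−1)^104 = +1.
The Jacobi symbol (37|107) = +1 (Zolotarev) agrees.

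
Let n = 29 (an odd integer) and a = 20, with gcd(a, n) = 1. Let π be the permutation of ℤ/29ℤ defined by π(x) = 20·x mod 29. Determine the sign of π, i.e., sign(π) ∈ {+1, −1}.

+1

Orbit of 16 under x↦20x: [16, 1, 20, 23, 25, 7, 24]… (length divides ord_29(20)).
The orbit structure of x ↦ 20x mod 29: 5 orbits of sizes [7, 7, 7, 7, 1].
5 cycles on 29: each ℓ→(−1)^(ℓ−1), product (−1)^24 = +1.
Via Zolotarev, sign(π_{20}) = (20|29) = +1.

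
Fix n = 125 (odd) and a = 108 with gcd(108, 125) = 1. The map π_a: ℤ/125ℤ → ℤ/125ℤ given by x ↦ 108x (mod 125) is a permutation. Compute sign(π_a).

Start at x=66: 66 → 3 → 74 → 117 → 11 → 63 → 54 → … (one orbit).
Cycle lengths of π_108 on ℤ/125ℤ: [100, 20, 4, 1]; 4 cycles in total.
n − c = 125 − 4 = 121; sign = (−1)^121 = -1.
Via Zolotarev, sign(π_{108}) = (108|125) = -1.

-1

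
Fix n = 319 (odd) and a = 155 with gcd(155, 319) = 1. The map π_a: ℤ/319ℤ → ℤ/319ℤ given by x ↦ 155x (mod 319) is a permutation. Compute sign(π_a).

Trace 111: π^k(111) = [111, 298, 254, 133, 199, 221, 122] for k=0..6.
22 cycles of lengths [28, 28, 28, 28, 28, 28, 28, 28, 28, 28, 28, 1, 1, 1, 1, 1, 1, 1, 1, 1, 1, 1].
319 − 22 = 297 transpositions; sign(π) = (−1)^297 = -1.

-1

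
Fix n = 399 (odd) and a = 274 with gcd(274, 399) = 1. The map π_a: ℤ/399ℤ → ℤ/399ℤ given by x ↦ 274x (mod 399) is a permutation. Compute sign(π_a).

Start at x=379: 379 → 106 → 316 → 1 → 274 → 64 → 379 (one orbit).
Cycle type of π: 6×63 + 1×21; total 84 cycles.
n − c = 399 − 84 = 315; sign = (−1)^315 = -1.
(274|399)_J = -1 (Zolotarev's lemma cross-check).

-1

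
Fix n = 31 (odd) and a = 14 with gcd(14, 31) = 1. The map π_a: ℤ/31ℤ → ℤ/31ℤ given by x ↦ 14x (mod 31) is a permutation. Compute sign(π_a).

Trace 20: π^k(20) = [20, 1, 14, 10, 16, 7, 5] for k=0..6.
Cycle lengths of π_14 on ℤ/31ℤ: [15, 15, 1]; 3 cycles in total.
31 − 3 = 28 transpositions; sign(π) = (−1)^28 = +1.

+1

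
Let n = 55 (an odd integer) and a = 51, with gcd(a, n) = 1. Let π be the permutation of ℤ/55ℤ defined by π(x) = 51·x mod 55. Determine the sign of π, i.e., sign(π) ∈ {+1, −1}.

-1

Trace 26: π^k(26) = [26, 6, 31, 41, 1, 51, 16] for k=0..6.
10 cycles of lengths [10, 10, 10, 10, 10, 1, 1, 1, 1, 1].
55 − 10 = 45 transpositions; sign(π) = (−1)^45 = -1.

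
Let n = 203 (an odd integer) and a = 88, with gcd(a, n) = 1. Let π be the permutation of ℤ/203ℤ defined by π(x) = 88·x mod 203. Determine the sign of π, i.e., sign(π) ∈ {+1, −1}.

+1

Orbit of 88 under x↦88x: [88, 30, 1]… (length divides ord_203(88)).
87 cycles of lengths [3, 3, 3, 3, 3, 3, 3, 3, 3, 3, 3, 3, 3, 3, 3, 3, 3, 3, 3, 3, 3, 3, 3, 3, 3, 3, 3, 3, 3, 3, 3, 3, 3, 3, 3, 3, 3, 3, 3, 3, 3, 3, 3, 3, 3, 3, 3, 3, 3, 3, 3, 3, 3, 3, 3, 3, 3, 3, 1, 1, 1, 1, 1, 1, 1, 1, 1, 1, 1, 1, 1, 1, 1, 1, 1, 1, 1, 1, 1, 1, 1, 1, 1, 1, 1, 1, 1].
sign(π) = (−1)^{n − #cycles} = (−1)^{203−87} = (−1)^116 = +1.
Check: (88/203) = +1 by Zolotarev.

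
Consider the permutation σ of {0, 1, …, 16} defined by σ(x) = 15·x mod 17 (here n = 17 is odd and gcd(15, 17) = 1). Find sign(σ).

+1

Start at x=13: 13 → 8 → 1 → 15 → 4 → 9 → 16 → … (one orbit).
Cycle lengths of π_15 on ℤ/17ℤ: [8, 8, 1]; 3 cycles in total.
With 3 cycles on 17 points, sign = (−1)^{17−3} = +1.
(15|17)_J = +1 (Zolotarev's lemma cross-check).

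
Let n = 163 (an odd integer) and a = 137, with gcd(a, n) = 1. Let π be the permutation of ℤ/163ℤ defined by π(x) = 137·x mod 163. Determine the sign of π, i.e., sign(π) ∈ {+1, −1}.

-1

Start at x=83: 83 → 124 → 36 → 42 → 49 → 30 → 35 → … (one orbit).
π_137 has 2 disjoint cycles with lengths [162, 1] on {0,…,162}.
163 − 2 = 161 transpositions; sign(π) = (−1)^161 = -1.
(137|163)_J = -1 (Zolotarev's lemma cross-check).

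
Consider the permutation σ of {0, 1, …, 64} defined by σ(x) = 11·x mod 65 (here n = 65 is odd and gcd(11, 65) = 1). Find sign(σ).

Orbit of 51 under x↦11x: [51, 41, 61, 21, 36, 6, 1]… (length divides ord_65(11)).
The orbit structure of x ↦ 11x mod 65: 10 orbits of sizes [12, 12, 12, 12, 12, 1, 1, 1, 1, 1].
sign(π) = (−1)^{n − #cycles} = (−1)^{65−10} = (−1)^55 = -1.
Check: (11/65) = -1 by Zolotarev.

-1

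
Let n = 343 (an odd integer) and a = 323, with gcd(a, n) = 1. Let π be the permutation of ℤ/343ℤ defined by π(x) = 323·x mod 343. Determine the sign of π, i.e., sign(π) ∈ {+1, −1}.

Trace 169: π^k(169) = [169, 50, 29, 106, 281, 211, 239] for k=0..6.
19 cycles of lengths [49, 49, 49, 49, 49, 49, 7, 7, 7, 7, 7, 7, 1, 1, 1, 1, 1, 1, 1].
With 19 cycles on 343 points, sign = (−1)^{343−19} = +1.
The Jacobi symbol (323|343) = +1 (Zolotarev) agrees.

+1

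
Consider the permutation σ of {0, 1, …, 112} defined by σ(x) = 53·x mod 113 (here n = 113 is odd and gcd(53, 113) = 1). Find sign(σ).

+1

Trace 32: π^k(32) = [32, 1, 53, 97, 56, 30, 8] for k=0..6.
π_53 has 5 disjoint cycles with lengths [28, 28, 28, 28, 1] on {0,…,112}.
5 cycles on 113: each ℓ→(−1)^(ℓ−1), product (−1)^108 = +1.
The Jacobi symbol (53|113) = +1 (Zolotarev) agrees.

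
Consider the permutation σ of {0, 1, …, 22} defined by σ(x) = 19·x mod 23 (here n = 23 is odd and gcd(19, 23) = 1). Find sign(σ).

Start at x=12: 12 → 21 → 8 → 14 → 13 → 17 → 1 → … (one orbit).
Cycle lengths of π_19 on ℤ/23ℤ: [22, 1]; 2 cycles in total.
Σ(ℓ_i−1) = 23−2 = 21; sign = (−1)^21 = -1.
Check: (19/23) = -1 by Zolotarev.

-1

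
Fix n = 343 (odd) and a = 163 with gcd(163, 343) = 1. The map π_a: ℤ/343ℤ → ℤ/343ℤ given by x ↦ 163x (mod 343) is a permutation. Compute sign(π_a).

Start at x=263: 263 → 337 → 51 → 81 → 169 → 107 → 291 → … (one orbit).
Cycle type of π: 147×2 + 21×2 + 3×2 + 1; total 7 cycles.
n − c = 343 − 7 = 336; sign = (−1)^336 = +1.
Via Zolotarev, sign(π_{163}) = (163|343) = +1.

+1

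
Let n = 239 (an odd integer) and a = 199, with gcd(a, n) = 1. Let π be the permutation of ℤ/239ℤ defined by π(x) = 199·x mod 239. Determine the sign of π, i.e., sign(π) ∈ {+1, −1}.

Start at x=6: 6 → 238 → 40 → 73 → 187 → 168 → 211 → … (one orbit).
Cycle type of π: 34×7 + 1; total 8 cycles.
Σ(ℓ_i−1) = 239−8 = 231; sign = (−1)^231 = -1.
Via Zolotarev, sign(π_{199}) = (199|239) = -1.

-1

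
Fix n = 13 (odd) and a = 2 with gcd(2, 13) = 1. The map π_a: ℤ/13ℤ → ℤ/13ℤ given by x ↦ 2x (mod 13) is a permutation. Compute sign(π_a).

Start at x=11: 11 → 9 → 5 → 10 → 7 → 1 → 2 → … (one orbit).
2 cycles of lengths [12, 1].
sign(π) = (−1)^{n − #cycles} = (−1)^{13−2} = (−1)^11 = -1.
Zolotarev: (2|13) = -1, matching the cycle-count sign.

-1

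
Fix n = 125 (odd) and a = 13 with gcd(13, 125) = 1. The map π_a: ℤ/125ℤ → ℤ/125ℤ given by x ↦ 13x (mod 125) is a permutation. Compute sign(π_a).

Orbit of 84 under x↦13x: [84, 92, 71, 48, 124, 112, 81]… (length divides ord_125(13)).
The orbit structure of x ↦ 13x mod 125: 4 orbits of sizes [100, 20, 4, 1].
125 − 4 = 121 transpositions; sign(π) = (−1)^121 = -1.
(13|125)_J = -1 (Zolotarev's lemma cross-check).

-1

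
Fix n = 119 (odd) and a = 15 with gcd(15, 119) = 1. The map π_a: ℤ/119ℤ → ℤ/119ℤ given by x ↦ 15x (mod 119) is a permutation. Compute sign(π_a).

+1

Trace 1: π^k(1) = [1, 15, 106, 43, 50, 36, 64] for k=0..6.
The orbit structure of x ↦ 15x mod 119: 21 orbits of sizes [8, 8, 8, 8, 8, 8, 8, 8, 8, 8, 8, 8, 8, 8, 1, 1, 1, 1, 1, 1, 1].
119 − 21 = 98 transpositions; sign(π) = (−1)^98 = +1.
Check: (15/119) = +1 by Zolotarev.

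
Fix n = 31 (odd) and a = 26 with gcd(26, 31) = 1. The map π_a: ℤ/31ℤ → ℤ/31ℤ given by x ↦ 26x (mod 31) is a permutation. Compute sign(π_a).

Trace 26: π^k(26) = [26, 25, 30, 5, 6, 1] for k=0..5.
The orbit structure of x ↦ 26x mod 31: 6 orbits of sizes [6, 6, 6, 6, 6, 1].
With 6 cycles on 31 points, sign = (−1)^{31−6} = -1.
The Jacobi symbol (26|31) = -1 (Zolotarev) agrees.

-1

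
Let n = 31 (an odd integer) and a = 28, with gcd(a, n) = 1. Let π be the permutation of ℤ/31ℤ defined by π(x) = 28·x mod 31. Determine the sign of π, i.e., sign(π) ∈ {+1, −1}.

Orbit of 19 under x↦28x: [19, 5, 16, 14, 20, 2, 25]… (length divides ord_31(28)).
Cycle type of π: 15×2 + 1; total 3 cycles.
sign(π) = (−1)^{n − #cycles} = (−1)^{31−3} = (−1)^28 = +1.
Via Zolotarev, sign(π_{28}) = (28|31) = +1.

+1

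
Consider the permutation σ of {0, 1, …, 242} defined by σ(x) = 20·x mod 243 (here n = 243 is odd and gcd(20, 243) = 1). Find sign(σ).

-1

Orbit of 11 under x↦20x: [11, 220, 26, 34, 194, 235, 83]… (length divides ord_243(20)).
Decompose π into cycles: lengths [162, 54, 18, 6, 2, 1] (6 cycles, including the fixed point 0).
6 cycles on 243: each ℓ→(−1)^(ℓ−1), product (−1)^237 = -1.
(20|243)_J = -1 (Zolotarev's lemma cross-check).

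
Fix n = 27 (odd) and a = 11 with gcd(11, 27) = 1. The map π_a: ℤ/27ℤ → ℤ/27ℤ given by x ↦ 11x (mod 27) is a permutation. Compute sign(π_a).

-1

Start at x=17: 17 → 25 → 5 → 1 → 11 → 13 → 8 → … (one orbit).
Decompose π into cycles: lengths [18, 6, 2, 1] (4 cycles, including the fixed point 0).
With 4 cycles on 27 points, sign = (−1)^{27−4} = -1.
The Jacobi symbol (11|27) = -1 (Zolotarev) agrees.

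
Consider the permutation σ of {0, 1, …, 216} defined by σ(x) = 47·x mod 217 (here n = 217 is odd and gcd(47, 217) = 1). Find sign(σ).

Orbit of 39 under x↦47x: [39, 97, 2, 94, 78, 194, 4]… (length divides ord_217(47)).
π_47 has 14 disjoint cycles with lengths [30, 30, 30, 30, 30, 30, 6, 5, 5, 5, 5, 5, 5, 1] on {0,…,216}.
217 − 14 = 203 transpositions; sign(π) = (−1)^203 = -1.
(47|217)_J = -1 (Zolotarev's lemma cross-check).

-1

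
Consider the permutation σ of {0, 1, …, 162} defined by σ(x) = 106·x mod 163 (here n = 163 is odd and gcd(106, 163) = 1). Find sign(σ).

-1

Orbit of 17 under x↦106x: [17, 9, 139, 64, 101, 111, 30]… (length divides ord_163(106)).
Decompose π into cycles: lengths [162, 1] (2 cycles, including the fixed point 0).
Σ(ℓ_i−1) = 163−2 = 161; sign = (−1)^161 = -1.
Check: (106/163) = -1 by Zolotarev.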